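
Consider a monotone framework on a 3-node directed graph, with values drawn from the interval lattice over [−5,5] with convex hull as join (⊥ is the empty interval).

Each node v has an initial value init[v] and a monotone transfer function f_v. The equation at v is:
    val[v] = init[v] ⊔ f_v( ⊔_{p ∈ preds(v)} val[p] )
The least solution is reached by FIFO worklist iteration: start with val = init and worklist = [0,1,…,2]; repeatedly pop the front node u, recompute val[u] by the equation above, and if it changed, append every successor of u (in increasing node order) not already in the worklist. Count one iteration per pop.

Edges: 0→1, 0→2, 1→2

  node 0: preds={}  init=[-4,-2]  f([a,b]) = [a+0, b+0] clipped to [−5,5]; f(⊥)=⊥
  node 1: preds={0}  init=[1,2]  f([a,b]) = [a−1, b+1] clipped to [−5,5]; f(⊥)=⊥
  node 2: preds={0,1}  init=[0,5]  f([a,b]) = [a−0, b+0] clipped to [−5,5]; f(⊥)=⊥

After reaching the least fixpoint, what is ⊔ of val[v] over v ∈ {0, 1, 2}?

Worklist (3 pops):
  #1 pop 0: in=⊥ → [-4,-2] (no change)
  #2 pop 1: in=[-4,-2] → [-5,2] (was [1,2]); enqueue []
  #3 pop 2: in=[-5,2] → [-5,5] (was [0,5]); enqueue []

Fixpoint:
  val[0] = [-4,-2]
  val[1] = [-5,2]
  val[2] = [-5,5]

[-5,5]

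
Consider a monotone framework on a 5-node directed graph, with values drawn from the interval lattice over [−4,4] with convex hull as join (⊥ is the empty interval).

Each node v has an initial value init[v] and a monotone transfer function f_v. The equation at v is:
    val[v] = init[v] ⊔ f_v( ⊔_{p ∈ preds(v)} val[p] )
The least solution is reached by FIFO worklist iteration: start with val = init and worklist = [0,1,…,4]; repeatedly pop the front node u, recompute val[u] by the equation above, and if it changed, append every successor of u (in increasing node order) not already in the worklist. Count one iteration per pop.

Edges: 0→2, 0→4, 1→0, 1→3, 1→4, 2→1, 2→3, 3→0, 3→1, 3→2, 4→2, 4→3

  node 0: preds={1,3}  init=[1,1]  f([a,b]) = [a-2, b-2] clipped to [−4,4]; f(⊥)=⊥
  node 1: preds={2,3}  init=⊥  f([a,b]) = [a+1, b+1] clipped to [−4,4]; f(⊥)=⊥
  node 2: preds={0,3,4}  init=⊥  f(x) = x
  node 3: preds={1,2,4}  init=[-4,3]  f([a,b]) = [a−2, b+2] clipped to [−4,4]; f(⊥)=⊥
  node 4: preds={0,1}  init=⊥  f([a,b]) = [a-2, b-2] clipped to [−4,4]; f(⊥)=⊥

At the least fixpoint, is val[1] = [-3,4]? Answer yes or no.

yes

Worklist (11 pops):
  #1 pop 0: in=[-4,3] → [-4,1] (was [1,1]); enqueue []
  #2 pop 1: in=[-4,3] → [-3,4] (was ⊥); enqueue [0]
  #3 pop 2: in=[-4,3] → [-4,3] (was ⊥); enqueue [1]
  #4 pop 3: in=[-4,4] → [-4,4] (was [-4,3]); enqueue [2]
  #5 pop 4: in=[-4,4] → [-4,2] (was ⊥); enqueue [3]
  #6 pop 0: in=[-4,4] → [-4,2] (was [-4,1]); enqueue [4]
  #7 pop 1: in=[-4,4] → [-3,4] (no change)
  #8 pop 2: in=[-4,4] → [-4,4] (was [-4,3]); enqueue [1]
  #9 pop 3: in=[-4,4] → [-4,4] (no change)
  #10 pop 4: in=[-4,4] → [-4,2] (no change)
  #11 pop 1: in=[-4,4] → [-3,4] (no change)

Fixpoint:
  val[0] = [-4,2]
  val[1] = [-3,4]
  val[2] = [-4,4]
  val[3] = [-4,4]
  val[4] = [-4,2]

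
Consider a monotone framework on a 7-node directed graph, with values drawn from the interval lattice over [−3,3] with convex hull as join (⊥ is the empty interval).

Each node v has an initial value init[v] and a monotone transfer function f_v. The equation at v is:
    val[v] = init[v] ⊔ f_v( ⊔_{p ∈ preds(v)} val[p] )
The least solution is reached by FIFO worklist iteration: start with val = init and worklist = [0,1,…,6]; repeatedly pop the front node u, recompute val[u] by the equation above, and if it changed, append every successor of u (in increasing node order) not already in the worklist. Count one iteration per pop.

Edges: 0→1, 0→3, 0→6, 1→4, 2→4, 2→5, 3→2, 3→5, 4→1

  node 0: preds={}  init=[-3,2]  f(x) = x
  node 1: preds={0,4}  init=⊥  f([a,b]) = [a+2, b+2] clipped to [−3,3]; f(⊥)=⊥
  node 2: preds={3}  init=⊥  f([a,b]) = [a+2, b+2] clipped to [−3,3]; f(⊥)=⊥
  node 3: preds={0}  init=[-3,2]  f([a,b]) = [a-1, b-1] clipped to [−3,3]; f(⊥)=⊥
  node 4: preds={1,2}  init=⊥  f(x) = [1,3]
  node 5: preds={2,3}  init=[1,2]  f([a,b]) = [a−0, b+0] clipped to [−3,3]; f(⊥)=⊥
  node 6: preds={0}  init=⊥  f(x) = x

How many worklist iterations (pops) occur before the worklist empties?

Worklist (8 pops):
  #1 pop 0: in=⊥ → [-3,2] (no change)
  #2 pop 1: in=[-3,2] → [-1,3] (was ⊥); enqueue []
  #3 pop 2: in=[-3,2] → [-1,3] (was ⊥); enqueue []
  #4 pop 3: in=[-3,2] → [-3,2] (no change)
  #5 pop 4: in=[-1,3] → [1,3] (was ⊥); enqueue [1]
  #6 pop 5: in=[-3,3] → [-3,3] (was [1,2]); enqueue []
  #7 pop 6: in=[-3,2] → [-3,2] (was ⊥); enqueue []
  #8 pop 1: in=[-3,3] → [-1,3] (no change)

Fixpoint:
  val[0] = [-3,2]
  val[1] = [-1,3]
  val[2] = [-1,3]
  val[3] = [-3,2]
  val[4] = [1,3]
  val[5] = [-3,3]
  val[6] = [-3,2]

8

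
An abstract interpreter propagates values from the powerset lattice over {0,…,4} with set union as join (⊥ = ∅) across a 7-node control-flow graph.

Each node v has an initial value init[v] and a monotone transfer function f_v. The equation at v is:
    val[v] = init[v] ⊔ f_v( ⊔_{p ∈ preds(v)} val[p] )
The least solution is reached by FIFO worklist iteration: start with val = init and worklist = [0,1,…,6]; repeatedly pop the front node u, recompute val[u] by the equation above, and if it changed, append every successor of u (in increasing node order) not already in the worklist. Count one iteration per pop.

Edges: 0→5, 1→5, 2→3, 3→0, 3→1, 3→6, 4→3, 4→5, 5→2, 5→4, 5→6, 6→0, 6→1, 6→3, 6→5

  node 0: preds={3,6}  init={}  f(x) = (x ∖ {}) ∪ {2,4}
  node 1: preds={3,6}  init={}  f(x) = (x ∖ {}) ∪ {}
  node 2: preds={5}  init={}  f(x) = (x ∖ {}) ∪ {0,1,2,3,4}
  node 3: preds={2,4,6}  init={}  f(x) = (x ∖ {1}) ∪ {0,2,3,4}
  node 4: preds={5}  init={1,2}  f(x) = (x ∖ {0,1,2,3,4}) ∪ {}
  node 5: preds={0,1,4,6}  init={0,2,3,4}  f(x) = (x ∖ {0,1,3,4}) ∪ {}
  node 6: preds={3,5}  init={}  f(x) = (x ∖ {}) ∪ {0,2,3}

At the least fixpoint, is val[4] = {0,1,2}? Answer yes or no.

Trace (11 dequeues):
  [1] u=0 | in {} | out {2,4} | prev {} | push {}
  [2] u=1 | in {} | out {} | ==
  [3] u=2 | in {0,2,3,4} | out {0,1,2,3,4} | prev {} | push {}
  [4] u=3 | in {0,1,2,3,4} | out {0,2,3,4} | prev {} | push {0,1}
  [5] u=4 | in {0,2,3,4} | out {1,2} | ==
  [6] u=5 | in {1,2,4} | out {0,2,3,4} | ==
  [7] u=6 | in {0,2,3,4} | out {0,2,3,4} | prev {} | push {3,5}
  [8] u=0 | in {0,2,3,4} | out {0,2,3,4} | prev {2,4} | push {}
  [9] u=1 | in {0,2,3,4} | out {0,2,3,4} | prev {} | push {}
  [10] u=3 | in {0,1,2,3,4} | out {0,2,3,4} | ==
  [11] u=5 | in {0,1,2,3,4} | out {0,2,3,4} | ==

Converged values:
  [0] {0,2,3,4}
  [1] {0,2,3,4}
  [2] {0,1,2,3,4}
  [3] {0,2,3,4}
  [4] {1,2}
  [5] {0,2,3,4}
  [6] {0,2,3,4}

no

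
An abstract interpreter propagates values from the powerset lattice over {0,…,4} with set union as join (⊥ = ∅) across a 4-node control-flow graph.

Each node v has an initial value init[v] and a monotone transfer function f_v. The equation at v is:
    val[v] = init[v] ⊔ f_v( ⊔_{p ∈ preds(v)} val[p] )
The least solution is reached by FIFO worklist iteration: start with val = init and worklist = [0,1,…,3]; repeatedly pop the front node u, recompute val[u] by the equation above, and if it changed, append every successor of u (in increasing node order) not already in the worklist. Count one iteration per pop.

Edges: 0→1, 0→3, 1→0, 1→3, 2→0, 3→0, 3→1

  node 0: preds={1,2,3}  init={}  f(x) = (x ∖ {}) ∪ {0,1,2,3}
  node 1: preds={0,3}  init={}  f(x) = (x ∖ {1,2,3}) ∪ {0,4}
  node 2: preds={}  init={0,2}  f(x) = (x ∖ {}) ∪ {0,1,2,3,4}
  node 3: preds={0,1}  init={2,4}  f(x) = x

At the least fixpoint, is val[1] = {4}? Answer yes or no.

no

Iteration log — 6 steps:
  step 1. node 0  ⊔preds={0,2,4}  new={0,1,2,3,4}  old={}  +wl: 
  step 2. node 1  ⊔preds={0,1,2,3,4}  new={0,4}  old={}  +wl: 0
  step 3. node 2  ⊔preds={}  new={0,1,2,3,4}  old={0,2}  +wl: 
  step 4. node 3  ⊔preds={0,1,2,3,4}  new={0,1,2,3,4}  old={2,4}  +wl: 1
  step 5. node 0  ⊔preds={0,1,2,3,4}  new={0,1,2,3,4}  stable
  step 6. node 1  ⊔preds={0,1,2,3,4}  new={0,4}  stable

Least fixpoint reached:
  node 0: {0,1,2,3,4}
  node 1: {0,4}
  node 2: {0,1,2,3,4}
  node 3: {0,1,2,3,4}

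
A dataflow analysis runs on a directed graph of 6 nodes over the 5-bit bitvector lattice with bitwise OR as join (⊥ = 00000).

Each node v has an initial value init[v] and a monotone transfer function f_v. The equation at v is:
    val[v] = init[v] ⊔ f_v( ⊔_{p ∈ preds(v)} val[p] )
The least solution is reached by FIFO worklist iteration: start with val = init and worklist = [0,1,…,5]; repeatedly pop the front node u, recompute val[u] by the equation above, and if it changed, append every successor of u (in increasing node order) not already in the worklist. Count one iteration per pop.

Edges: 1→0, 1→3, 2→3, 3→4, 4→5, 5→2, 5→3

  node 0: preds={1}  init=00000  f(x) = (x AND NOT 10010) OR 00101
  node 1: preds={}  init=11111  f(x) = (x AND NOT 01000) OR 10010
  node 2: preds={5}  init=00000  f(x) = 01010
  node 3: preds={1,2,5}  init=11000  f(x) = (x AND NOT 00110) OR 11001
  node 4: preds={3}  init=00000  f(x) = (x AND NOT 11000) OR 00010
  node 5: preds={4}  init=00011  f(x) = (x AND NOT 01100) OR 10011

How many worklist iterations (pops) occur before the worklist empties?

8

Iteration log — 8 steps:
  step 1. node 0  ⊔preds=11111  new=01101  old=00000  +wl: 
  step 2. node 1  ⊔preds=00000  new=11111  stable
  step 3. node 2  ⊔preds=00011  new=01010  old=00000  +wl: 
  step 4. node 3  ⊔preds=11111  new=11001  old=11000  +wl: 
  step 5. node 4  ⊔preds=11001  new=00011  old=00000  +wl: 
  step 6. node 5  ⊔preds=00011  new=10011  old=00011  +wl: 2,3
  step 7. node 2  ⊔preds=10011  new=01010  stable
  step 8. node 3  ⊔preds=11111  new=11001  stable

Least fixpoint reached:
  node 0: 01101
  node 1: 11111
  node 2: 01010
  node 3: 11001
  node 4: 00011
  node 5: 10011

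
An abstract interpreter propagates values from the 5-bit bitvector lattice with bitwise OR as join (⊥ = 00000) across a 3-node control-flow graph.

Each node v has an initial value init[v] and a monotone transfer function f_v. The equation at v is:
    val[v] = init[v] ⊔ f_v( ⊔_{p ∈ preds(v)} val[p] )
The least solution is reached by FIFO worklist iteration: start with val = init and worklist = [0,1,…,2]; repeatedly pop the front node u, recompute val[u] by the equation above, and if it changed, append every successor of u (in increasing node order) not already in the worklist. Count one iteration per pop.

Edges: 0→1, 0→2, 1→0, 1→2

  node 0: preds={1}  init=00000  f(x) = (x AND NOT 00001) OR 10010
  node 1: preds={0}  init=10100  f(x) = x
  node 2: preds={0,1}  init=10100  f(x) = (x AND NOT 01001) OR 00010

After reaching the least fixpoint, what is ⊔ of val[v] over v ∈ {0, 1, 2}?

Trace (4 dequeues):
  [1] u=0 | in 10100 | out 10110 | prev 00000 | push {}
  [2] u=1 | in 10110 | out 10110 | prev 10100 | push {0}
  [3] u=2 | in 10110 | out 10110 | prev 10100 | push {}
  [4] u=0 | in 10110 | out 10110 | ==

Converged values:
  [0] 10110
  [1] 10110
  [2] 10110

10110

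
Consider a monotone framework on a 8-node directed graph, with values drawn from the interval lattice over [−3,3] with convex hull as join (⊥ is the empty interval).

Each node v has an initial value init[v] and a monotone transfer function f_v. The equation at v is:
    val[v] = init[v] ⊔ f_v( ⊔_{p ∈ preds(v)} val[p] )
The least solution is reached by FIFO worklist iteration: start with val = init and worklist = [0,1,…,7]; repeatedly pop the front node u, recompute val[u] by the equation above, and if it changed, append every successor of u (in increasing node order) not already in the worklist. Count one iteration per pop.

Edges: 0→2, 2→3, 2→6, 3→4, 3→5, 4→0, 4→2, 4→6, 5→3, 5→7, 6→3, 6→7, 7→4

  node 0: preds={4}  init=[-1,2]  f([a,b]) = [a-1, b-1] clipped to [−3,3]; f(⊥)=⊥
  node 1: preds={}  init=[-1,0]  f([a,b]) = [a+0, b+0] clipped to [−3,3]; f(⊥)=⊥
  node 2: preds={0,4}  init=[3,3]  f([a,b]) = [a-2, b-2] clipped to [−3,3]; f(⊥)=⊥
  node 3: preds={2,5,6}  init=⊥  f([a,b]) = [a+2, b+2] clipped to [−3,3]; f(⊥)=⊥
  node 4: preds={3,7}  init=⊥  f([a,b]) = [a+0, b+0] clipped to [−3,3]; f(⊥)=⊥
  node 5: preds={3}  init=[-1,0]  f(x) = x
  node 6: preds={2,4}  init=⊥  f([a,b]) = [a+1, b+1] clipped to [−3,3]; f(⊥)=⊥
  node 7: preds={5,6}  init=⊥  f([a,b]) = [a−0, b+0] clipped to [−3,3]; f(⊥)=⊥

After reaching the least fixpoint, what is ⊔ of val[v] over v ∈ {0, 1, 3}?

Trace (15 dequeues):
  [1] u=0 | in ⊥ | out [-1,2] | ==
  [2] u=1 | in ⊥ | out [-1,0] | ==
  [3] u=2 | in [-1,2] | out [-3,3] | prev [3,3] | push {}
  [4] u=3 | in [-3,3] | out [-1,3] | prev ⊥ | push {}
  [5] u=4 | in [-1,3] | out [-1,3] | prev ⊥ | push {0,2}
  [6] u=5 | in [-1,3] | out [-1,3] | prev [-1,0] | push {3}
  [7] u=6 | in [-3,3] | out [-2,3] | prev ⊥ | push {}
  [8] u=7 | in [-2,3] | out [-2,3] | prev ⊥ | push {4}
  [9] u=0 | in [-1,3] | out [-2,2] | prev [-1,2] | push {}
  [10] u=2 | in [-2,3] | out [-3,3] | ==
  [11] u=3 | in [-3,3] | out [-1,3] | ==
  [12] u=4 | in [-2,3] | out [-2,3] | prev [-1,3] | push {0,2,6}
  [13] u=0 | in [-2,3] | out [-3,2] | prev [-2,2] | push {}
  [14] u=2 | in [-3,3] | out [-3,3] | ==
  [15] u=6 | in [-3,3] | out [-2,3] | ==

Converged values:
  [0] [-3,2]
  [1] [-1,0]
  [2] [-3,3]
  [3] [-1,3]
  [4] [-2,3]
  [5] [-1,3]
  [6] [-2,3]
  [7] [-2,3]

[-3,3]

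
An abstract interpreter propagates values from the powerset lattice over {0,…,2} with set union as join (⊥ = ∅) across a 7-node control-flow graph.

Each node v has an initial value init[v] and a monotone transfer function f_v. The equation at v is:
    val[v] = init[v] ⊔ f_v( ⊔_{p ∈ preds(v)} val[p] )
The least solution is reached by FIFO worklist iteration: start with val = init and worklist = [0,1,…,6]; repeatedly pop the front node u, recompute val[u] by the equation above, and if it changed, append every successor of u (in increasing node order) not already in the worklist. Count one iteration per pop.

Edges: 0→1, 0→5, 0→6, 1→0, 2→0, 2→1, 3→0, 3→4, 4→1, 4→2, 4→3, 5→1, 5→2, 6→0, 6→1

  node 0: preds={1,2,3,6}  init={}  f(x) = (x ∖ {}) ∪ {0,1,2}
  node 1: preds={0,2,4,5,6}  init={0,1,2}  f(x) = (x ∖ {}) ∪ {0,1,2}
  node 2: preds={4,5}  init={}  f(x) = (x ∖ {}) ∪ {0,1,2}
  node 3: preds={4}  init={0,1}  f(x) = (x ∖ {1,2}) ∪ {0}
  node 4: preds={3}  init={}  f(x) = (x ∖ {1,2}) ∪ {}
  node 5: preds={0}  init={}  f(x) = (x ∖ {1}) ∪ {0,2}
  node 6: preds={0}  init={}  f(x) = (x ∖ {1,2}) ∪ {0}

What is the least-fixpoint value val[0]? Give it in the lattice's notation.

{0,1,2}

Trace (11 dequeues):
  [1] u=0 | in {0,1,2} | out {0,1,2} | prev {} | push {}
  [2] u=1 | in {0,1,2} | out {0,1,2} | ==
  [3] u=2 | in {} | out {0,1,2} | prev {} | push {0,1}
  [4] u=3 | in {} | out {0,1} | ==
  [5] u=4 | in {0,1} | out {0} | prev {} | push {2,3}
  [6] u=5 | in {0,1,2} | out {0,2} | prev {} | push {}
  [7] u=6 | in {0,1,2} | out {0} | prev {} | push {}
  [8] u=0 | in {0,1,2} | out {0,1,2} | ==
  [9] u=1 | in {0,1,2} | out {0,1,2} | ==
  [10] u=2 | in {0,2} | out {0,1,2} | ==
  [11] u=3 | in {0} | out {0,1} | ==

Converged values:
  [0] {0,1,2}
  [1] {0,1,2}
  [2] {0,1,2}
  [3] {0,1}
  [4] {0}
  [5] {0,2}
  [6] {0}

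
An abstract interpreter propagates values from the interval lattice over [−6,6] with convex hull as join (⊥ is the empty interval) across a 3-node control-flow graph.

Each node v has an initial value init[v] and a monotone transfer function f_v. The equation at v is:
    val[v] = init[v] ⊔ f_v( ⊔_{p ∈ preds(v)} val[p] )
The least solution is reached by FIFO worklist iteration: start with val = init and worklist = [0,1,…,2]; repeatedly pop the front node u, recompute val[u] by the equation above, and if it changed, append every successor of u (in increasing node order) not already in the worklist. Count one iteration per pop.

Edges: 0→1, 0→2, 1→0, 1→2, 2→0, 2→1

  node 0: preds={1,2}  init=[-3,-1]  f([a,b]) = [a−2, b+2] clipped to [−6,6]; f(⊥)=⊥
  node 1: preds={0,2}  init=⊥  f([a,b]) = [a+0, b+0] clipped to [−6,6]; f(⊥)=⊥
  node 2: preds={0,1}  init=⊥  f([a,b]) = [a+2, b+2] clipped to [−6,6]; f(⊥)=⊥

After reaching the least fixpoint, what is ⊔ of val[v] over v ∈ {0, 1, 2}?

[-6,6]

Worklist (11 pops):
  #1 pop 0: in=⊥ → [-3,-1] (no change)
  #2 pop 1: in=[-3,-1] → [-3,-1] (was ⊥); enqueue [0]
  #3 pop 2: in=[-3,-1] → [-1,1] (was ⊥); enqueue [1]
  #4 pop 0: in=[-3,1] → [-5,3] (was [-3,-1]); enqueue [2]
  #5 pop 1: in=[-5,3] → [-5,3] (was [-3,-1]); enqueue [0]
  #6 pop 2: in=[-5,3] → [-3,5] (was [-1,1]); enqueue [1]
  #7 pop 0: in=[-5,5] → [-6,6] (was [-5,3]); enqueue [2]
  #8 pop 1: in=[-6,6] → [-6,6] (was [-5,3]); enqueue [0]
  #9 pop 2: in=[-6,6] → [-4,6] (was [-3,5]); enqueue [1]
  #10 pop 0: in=[-6,6] → [-6,6] (no change)
  #11 pop 1: in=[-6,6] → [-6,6] (no change)

Fixpoint:
  val[0] = [-6,6]
  val[1] = [-6,6]
  val[2] = [-4,6]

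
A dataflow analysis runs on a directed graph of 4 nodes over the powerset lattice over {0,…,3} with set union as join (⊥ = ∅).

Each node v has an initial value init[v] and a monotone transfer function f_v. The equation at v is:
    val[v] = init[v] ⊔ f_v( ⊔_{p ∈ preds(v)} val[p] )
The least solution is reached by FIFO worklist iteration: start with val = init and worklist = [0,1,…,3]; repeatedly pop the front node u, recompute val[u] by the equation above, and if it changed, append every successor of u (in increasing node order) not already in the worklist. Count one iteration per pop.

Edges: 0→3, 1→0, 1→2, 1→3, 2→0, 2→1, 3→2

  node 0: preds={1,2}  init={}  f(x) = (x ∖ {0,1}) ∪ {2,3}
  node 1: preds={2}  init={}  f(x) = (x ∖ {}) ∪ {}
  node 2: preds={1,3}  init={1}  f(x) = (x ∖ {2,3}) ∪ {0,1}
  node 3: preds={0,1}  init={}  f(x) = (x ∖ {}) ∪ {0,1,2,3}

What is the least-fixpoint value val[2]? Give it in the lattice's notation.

Worklist (9 pops):
  #1 pop 0: in={1} → {2,3} (was {}); enqueue []
  #2 pop 1: in={1} → {1} (was {}); enqueue [0]
  #3 pop 2: in={1} → {0,1} (was {1}); enqueue [1]
  #4 pop 3: in={1,2,3} → {0,1,2,3} (was {}); enqueue [2]
  #5 pop 0: in={0,1} → {2,3} (no change)
  #6 pop 1: in={0,1} → {0,1} (was {1}); enqueue [0,3]
  #7 pop 2: in={0,1,2,3} → {0,1} (no change)
  #8 pop 0: in={0,1} → {2,3} (no change)
  #9 pop 3: in={0,1,2,3} → {0,1,2,3} (no change)

Fixpoint:
  val[0] = {2,3}
  val[1] = {0,1}
  val[2] = {0,1}
  val[3] = {0,1,2,3}

{0,1}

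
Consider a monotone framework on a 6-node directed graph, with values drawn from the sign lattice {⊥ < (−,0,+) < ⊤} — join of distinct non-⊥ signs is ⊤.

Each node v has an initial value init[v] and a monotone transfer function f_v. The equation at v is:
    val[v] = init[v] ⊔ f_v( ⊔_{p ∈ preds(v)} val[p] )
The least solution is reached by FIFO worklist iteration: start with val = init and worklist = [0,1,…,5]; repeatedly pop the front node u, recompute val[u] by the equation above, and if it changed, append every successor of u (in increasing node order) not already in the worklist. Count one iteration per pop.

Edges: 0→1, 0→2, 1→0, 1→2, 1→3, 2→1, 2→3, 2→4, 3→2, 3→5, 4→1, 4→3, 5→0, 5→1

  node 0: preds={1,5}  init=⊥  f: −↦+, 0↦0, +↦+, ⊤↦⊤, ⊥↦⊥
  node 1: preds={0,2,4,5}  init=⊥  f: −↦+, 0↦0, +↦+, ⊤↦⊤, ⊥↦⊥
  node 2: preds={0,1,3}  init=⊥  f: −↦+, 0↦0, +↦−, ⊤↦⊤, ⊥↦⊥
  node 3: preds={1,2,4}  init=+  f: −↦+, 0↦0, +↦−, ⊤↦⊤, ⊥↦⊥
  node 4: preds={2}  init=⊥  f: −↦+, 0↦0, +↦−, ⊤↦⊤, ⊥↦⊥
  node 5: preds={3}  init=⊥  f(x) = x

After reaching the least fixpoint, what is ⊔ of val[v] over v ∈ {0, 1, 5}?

Worklist (17 pops):
  #1 pop 0: in=⊥ → ⊥ (no change)
  #2 pop 1: in=⊥ → ⊥ (no change)
  #3 pop 2: in=+ → − (was ⊥); enqueue [1]
  #4 pop 3: in=− → + (no change)
  #5 pop 4: in=− → + (was ⊥); enqueue [3]
  #6 pop 5: in=+ → + (was ⊥); enqueue [0]
  #7 pop 1: in=⊤ → ⊤ (was ⊥); enqueue [2]
  #8 pop 3: in=⊤ → ⊤ (was +); enqueue [5]
  #9 pop 0: in=⊤ → ⊤ (was ⊥); enqueue [1]
  #10 pop 2: in=⊤ → ⊤ (was −); enqueue [3,4]
  #11 pop 5: in=⊤ → ⊤ (was +); enqueue [0]
  #12 pop 1: in=⊤ → ⊤ (no change)
  #13 pop 3: in=⊤ → ⊤ (no change)
  #14 pop 4: in=⊤ → ⊤ (was +); enqueue [1,3]
  #15 pop 0: in=⊤ → ⊤ (no change)
  #16 pop 1: in=⊤ → ⊤ (no change)
  #17 pop 3: in=⊤ → ⊤ (no change)

Fixpoint:
  val[0] = ⊤
  val[1] = ⊤
  val[2] = ⊤
  val[3] = ⊤
  val[4] = ⊤
  val[5] = ⊤

⊤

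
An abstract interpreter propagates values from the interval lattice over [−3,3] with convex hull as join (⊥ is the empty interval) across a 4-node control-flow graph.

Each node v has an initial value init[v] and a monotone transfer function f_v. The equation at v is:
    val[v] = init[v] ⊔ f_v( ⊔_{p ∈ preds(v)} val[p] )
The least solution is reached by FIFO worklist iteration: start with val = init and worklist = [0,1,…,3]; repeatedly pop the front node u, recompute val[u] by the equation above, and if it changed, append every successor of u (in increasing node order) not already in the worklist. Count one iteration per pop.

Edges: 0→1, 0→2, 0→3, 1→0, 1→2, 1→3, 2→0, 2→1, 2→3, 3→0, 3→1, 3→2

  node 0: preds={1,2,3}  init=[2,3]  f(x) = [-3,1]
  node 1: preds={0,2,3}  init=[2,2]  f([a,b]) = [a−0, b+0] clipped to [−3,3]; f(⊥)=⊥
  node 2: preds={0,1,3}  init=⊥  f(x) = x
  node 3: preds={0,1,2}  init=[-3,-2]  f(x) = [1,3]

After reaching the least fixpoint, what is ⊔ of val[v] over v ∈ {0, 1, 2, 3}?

[-3,3]

Iteration log — 7 steps:
  step 1. node 0  ⊔preds=[-3,2]  new=[-3,3]  old=[2,3]  +wl: 
  step 2. node 1  ⊔preds=[-3,3]  new=[-3,3]  old=[2,2]  +wl: 0
  step 3. node 2  ⊔preds=[-3,3]  new=[-3,3]  old=⊥  +wl: 1
  step 4. node 3  ⊔preds=[-3,3]  new=[-3,3]  old=[-3,-2]  +wl: 2
  step 5. node 0  ⊔preds=[-3,3]  new=[-3,3]  stable
  step 6. node 1  ⊔preds=[-3,3]  new=[-3,3]  stable
  step 7. node 2  ⊔preds=[-3,3]  new=[-3,3]  stable

Least fixpoint reached:
  node 0: [-3,3]
  node 1: [-3,3]
  node 2: [-3,3]
  node 3: [-3,3]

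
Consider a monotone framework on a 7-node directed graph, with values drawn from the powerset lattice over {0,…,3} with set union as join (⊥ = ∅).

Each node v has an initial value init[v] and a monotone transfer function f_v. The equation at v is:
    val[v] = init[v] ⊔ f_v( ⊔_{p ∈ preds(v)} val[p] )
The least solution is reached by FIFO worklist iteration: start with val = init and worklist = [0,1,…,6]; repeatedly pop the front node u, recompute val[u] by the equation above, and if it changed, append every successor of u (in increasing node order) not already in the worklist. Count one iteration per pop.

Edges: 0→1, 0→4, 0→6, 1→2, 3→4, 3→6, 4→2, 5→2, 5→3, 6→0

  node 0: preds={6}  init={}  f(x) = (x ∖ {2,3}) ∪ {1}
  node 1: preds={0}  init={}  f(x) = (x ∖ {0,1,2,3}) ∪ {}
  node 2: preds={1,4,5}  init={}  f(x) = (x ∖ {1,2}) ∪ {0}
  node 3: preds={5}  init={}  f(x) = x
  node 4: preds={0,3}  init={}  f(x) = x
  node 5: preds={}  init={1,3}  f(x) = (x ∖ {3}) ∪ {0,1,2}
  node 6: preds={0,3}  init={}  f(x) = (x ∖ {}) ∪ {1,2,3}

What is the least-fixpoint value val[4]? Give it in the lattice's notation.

{0,1,2,3}

Trace (17 dequeues):
  [1] u=0 | in {} | out {1} | prev {} | push {}
  [2] u=1 | in {1} | out {} | ==
  [3] u=2 | in {1,3} | out {0,3} | prev {} | push {}
  [4] u=3 | in {1,3} | out {1,3} | prev {} | push {}
  [5] u=4 | in {1,3} | out {1,3} | prev {} | push {2}
  [6] u=5 | in {} | out {0,1,2,3} | prev {1,3} | push {3}
  [7] u=6 | in {1,3} | out {1,2,3} | prev {} | push {0}
  [8] u=2 | in {0,1,2,3} | out {0,3} | ==
  [9] u=3 | in {0,1,2,3} | out {0,1,2,3} | prev {1,3} | push {4,6}
  [10] u=0 | in {1,2,3} | out {1} | ==
  [11] u=4 | in {0,1,2,3} | out {0,1,2,3} | prev {1,3} | push {2}
  [12] u=6 | in {0,1,2,3} | out {0,1,2,3} | prev {1,2,3} | push {0}
  [13] u=2 | in {0,1,2,3} | out {0,3} | ==
  [14] u=0 | in {0,1,2,3} | out {0,1} | prev {1} | push {1,4,6}
  [15] u=1 | in {0,1} | out {} | ==
  [16] u=4 | in {0,1,2,3} | out {0,1,2,3} | ==
  [17] u=6 | in {0,1,2,3} | out {0,1,2,3} | ==

Converged values:
  [0] {0,1}
  [1] {}
  [2] {0,3}
  [3] {0,1,2,3}
  [4] {0,1,2,3}
  [5] {0,1,2,3}
  [6] {0,1,2,3}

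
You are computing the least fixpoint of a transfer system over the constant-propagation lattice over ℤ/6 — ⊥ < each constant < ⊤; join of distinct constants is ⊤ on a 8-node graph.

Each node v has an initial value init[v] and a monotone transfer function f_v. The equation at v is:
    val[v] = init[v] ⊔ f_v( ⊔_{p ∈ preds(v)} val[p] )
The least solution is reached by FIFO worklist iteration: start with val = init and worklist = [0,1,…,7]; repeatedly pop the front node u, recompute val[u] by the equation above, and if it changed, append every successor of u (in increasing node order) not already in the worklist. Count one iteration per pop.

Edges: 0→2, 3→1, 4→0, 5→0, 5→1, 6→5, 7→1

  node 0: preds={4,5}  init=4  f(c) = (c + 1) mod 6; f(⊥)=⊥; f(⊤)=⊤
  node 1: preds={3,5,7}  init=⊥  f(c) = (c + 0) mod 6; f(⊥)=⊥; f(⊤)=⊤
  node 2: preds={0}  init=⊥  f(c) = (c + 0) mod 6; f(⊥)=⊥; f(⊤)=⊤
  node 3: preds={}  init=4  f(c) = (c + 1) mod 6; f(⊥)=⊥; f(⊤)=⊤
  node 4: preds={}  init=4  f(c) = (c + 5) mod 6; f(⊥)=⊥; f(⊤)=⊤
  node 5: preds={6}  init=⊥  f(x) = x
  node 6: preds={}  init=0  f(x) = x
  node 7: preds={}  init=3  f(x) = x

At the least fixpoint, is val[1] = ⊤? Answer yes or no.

yes

Trace (10 dequeues):
  [1] u=0 | in 4 | out ⊤ | prev 4 | push {}
  [2] u=1 | in ⊤ | out ⊤ | prev ⊥ | push {}
  [3] u=2 | in ⊤ | out ⊤ | prev ⊥ | push {}
  [4] u=3 | in ⊥ | out 4 | ==
  [5] u=4 | in ⊥ | out 4 | ==
  [6] u=5 | in 0 | out 0 | prev ⊥ | push {0,1}
  [7] u=6 | in ⊥ | out 0 | ==
  [8] u=7 | in ⊥ | out 3 | ==
  [9] u=0 | in ⊤ | out ⊤ | ==
  [10] u=1 | in ⊤ | out ⊤ | ==

Converged values:
  [0] ⊤
  [1] ⊤
  [2] ⊤
  [3] 4
  [4] 4
  [5] 0
  [6] 0
  [7] 3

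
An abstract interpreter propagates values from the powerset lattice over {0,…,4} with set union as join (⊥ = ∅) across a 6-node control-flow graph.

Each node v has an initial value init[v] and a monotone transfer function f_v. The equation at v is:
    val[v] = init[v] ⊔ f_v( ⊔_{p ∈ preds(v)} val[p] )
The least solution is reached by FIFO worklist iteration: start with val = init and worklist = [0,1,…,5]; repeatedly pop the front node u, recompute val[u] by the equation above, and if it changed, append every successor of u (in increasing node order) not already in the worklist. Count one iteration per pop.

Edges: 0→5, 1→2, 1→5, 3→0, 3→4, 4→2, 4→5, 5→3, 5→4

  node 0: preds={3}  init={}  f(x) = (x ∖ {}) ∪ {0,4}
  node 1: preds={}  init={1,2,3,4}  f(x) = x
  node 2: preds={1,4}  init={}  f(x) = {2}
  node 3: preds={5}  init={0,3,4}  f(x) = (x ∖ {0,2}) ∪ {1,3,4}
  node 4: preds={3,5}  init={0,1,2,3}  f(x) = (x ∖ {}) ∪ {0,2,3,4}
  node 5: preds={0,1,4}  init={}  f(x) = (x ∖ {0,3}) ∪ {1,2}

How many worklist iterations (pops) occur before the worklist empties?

11

Iteration log — 11 steps:
  step 1. node 0  ⊔preds={0,3,4}  new={0,3,4}  old={}  +wl: 
  step 2. node 1  ⊔preds={}  new={1,2,3,4}  stable
  step 3. node 2  ⊔preds={0,1,2,3,4}  new={2}  old={}  +wl: 
  step 4. node 3  ⊔preds={}  new={0,1,3,4}  old={0,3,4}  +wl: 0
  step 5. node 4  ⊔preds={0,1,3,4}  new={0,1,2,3,4}  old={0,1,2,3}  +wl: 2
  step 6. node 5  ⊔preds={0,1,2,3,4}  new={1,2,4}  old={}  +wl: 3,4
  step 7. node 0  ⊔preds={0,1,3,4}  new={0,1,3,4}  old={0,3,4}  +wl: 5
  step 8. node 2  ⊔preds={0,1,2,3,4}  new={2}  stable
  step 9. node 3  ⊔preds={1,2,4}  new={0,1,3,4}  stable
  step 10. node 4  ⊔preds={0,1,2,3,4}  new={0,1,2,3,4}  stable
  step 11. node 5  ⊔preds={0,1,2,3,4}  new={1,2,4}  stable

Least fixpoint reached:
  node 0: {0,1,3,4}
  node 1: {1,2,3,4}
  node 2: {2}
  node 3: {0,1,3,4}
  node 4: {0,1,2,3,4}
  node 5: {1,2,4}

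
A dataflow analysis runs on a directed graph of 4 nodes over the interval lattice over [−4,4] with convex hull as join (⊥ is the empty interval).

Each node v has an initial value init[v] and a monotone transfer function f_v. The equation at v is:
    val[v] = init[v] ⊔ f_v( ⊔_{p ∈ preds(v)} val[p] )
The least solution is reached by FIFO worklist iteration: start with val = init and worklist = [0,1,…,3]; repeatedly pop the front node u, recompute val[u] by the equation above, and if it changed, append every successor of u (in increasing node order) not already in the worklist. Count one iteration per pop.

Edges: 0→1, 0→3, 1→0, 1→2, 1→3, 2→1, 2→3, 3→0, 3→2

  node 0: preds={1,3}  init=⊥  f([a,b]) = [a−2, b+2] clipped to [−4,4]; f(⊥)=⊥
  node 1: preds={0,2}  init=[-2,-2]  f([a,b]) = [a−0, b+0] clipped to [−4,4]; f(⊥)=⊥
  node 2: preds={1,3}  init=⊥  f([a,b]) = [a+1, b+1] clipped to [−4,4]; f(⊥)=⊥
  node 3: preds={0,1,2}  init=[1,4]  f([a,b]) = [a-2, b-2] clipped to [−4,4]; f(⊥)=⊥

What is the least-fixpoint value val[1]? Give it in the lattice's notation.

Trace (7 dequeues):
  [1] u=0 | in [-2,4] | out [-4,4] | prev ⊥ | push {}
  [2] u=1 | in [-4,4] | out [-4,4] | prev [-2,-2] | push {0}
  [3] u=2 | in [-4,4] | out [-3,4] | prev ⊥ | push {1}
  [4] u=3 | in [-4,4] | out [-4,4] | prev [1,4] | push {2}
  [5] u=0 | in [-4,4] | out [-4,4] | ==
  [6] u=1 | in [-4,4] | out [-4,4] | ==
  [7] u=2 | in [-4,4] | out [-3,4] | ==

Converged values:
  [0] [-4,4]
  [1] [-4,4]
  [2] [-3,4]
  [3] [-4,4]

[-4,4]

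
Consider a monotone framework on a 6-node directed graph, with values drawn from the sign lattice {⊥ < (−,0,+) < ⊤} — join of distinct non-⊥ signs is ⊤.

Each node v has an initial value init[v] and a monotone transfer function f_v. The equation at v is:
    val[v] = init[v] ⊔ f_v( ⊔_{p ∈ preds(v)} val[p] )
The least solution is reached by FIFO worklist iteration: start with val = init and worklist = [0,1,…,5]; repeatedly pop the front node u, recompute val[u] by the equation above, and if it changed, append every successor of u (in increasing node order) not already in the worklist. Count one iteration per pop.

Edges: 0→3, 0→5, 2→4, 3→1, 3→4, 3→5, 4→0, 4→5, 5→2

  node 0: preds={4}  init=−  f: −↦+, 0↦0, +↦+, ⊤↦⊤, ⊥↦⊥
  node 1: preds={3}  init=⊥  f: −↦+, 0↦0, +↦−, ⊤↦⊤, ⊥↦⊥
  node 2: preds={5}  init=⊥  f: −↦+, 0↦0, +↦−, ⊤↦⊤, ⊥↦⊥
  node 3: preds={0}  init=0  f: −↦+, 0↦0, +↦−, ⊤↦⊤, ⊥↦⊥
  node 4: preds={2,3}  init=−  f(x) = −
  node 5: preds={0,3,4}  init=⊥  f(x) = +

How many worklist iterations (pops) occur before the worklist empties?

Worklist (9 pops):
  #1 pop 0: in=− → ⊤ (was −); enqueue []
  #2 pop 1: in=0 → 0 (was ⊥); enqueue []
  #3 pop 2: in=⊥ → ⊥ (no change)
  #4 pop 3: in=⊤ → ⊤ (was 0); enqueue [1]
  #5 pop 4: in=⊤ → − (no change)
  #6 pop 5: in=⊤ → + (was ⊥); enqueue [2]
  #7 pop 1: in=⊤ → ⊤ (was 0); enqueue []
  #8 pop 2: in=+ → − (was ⊥); enqueue [4]
  #9 pop 4: in=⊤ → − (no change)

Fixpoint:
  val[0] = ⊤
  val[1] = ⊤
  val[2] = −
  val[3] = ⊤
  val[4] = −
  val[5] = +

9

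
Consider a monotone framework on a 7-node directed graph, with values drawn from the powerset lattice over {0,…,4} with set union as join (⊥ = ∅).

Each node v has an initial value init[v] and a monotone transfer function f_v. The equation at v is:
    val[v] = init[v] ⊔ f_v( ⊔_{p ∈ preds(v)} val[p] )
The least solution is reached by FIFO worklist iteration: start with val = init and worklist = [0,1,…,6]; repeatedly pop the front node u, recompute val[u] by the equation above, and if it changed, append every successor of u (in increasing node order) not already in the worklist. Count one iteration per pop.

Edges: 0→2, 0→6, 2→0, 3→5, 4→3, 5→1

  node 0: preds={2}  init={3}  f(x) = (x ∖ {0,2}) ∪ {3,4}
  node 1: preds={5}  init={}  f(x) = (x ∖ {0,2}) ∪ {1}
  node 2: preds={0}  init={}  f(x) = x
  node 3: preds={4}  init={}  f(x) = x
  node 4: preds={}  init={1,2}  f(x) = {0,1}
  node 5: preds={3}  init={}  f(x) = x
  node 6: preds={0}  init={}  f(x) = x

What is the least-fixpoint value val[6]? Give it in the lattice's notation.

Trace (12 dequeues):
  [1] u=0 | in {} | out {3,4} | prev {3} | push {}
  [2] u=1 | in {} | out {1} | prev {} | push {}
  [3] u=2 | in {3,4} | out {3,4} | prev {} | push {0}
  [4] u=3 | in {1,2} | out {1,2} | prev {} | push {}
  [5] u=4 | in {} | out {0,1,2} | prev {1,2} | push {3}
  [6] u=5 | in {1,2} | out {1,2} | prev {} | push {1}
  [7] u=6 | in {3,4} | out {3,4} | prev {} | push {}
  [8] u=0 | in {3,4} | out {3,4} | ==
  [9] u=3 | in {0,1,2} | out {0,1,2} | prev {1,2} | push {5}
  [10] u=1 | in {1,2} | out {1} | ==
  [11] u=5 | in {0,1,2} | out {0,1,2} | prev {1,2} | push {1}
  [12] u=1 | in {0,1,2} | out {1} | ==

Converged values:
  [0] {3,4}
  [1] {1}
  [2] {3,4}
  [3] {0,1,2}
  [4] {0,1,2}
  [5] {0,1,2}
  [6] {3,4}

{3,4}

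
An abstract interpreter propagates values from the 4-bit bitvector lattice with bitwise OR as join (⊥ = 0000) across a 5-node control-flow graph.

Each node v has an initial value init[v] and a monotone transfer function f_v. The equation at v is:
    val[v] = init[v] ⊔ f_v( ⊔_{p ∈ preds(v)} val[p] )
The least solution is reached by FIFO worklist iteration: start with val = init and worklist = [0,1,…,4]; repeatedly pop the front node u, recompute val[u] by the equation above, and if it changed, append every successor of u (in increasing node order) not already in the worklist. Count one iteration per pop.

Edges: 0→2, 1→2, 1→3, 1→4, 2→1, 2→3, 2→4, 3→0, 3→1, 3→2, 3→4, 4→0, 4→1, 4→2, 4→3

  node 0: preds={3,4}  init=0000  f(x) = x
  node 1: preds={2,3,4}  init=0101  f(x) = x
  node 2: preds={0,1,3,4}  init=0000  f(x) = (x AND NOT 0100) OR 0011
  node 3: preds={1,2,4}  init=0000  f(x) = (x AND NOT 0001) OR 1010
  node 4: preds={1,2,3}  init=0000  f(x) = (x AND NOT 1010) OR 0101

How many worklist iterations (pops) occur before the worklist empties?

Worklist (11 pops):
  #1 pop 0: in=0000 → 0000 (no change)
  #2 pop 1: in=0000 → 0101 (no change)
  #3 pop 2: in=0101 → 0011 (was 0000); enqueue [1]
  #4 pop 3: in=0111 → 1110 (was 0000); enqueue [0,2]
  #5 pop 4: in=1111 → 0101 (was 0000); enqueue [3]
  #6 pop 1: in=1111 → 1111 (was 0101); enqueue [4]
  #7 pop 0: in=1111 → 1111 (was 0000); enqueue []
  #8 pop 2: in=1111 → 1011 (was 0011); enqueue [1]
  #9 pop 3: in=1111 → 1110 (no change)
  #10 pop 4: in=1111 → 0101 (no change)
  #11 pop 1: in=1111 → 1111 (no change)

Fixpoint:
  val[0] = 1111
  val[1] = 1111
  val[2] = 1011
  val[3] = 1110
  val[4] = 0101

11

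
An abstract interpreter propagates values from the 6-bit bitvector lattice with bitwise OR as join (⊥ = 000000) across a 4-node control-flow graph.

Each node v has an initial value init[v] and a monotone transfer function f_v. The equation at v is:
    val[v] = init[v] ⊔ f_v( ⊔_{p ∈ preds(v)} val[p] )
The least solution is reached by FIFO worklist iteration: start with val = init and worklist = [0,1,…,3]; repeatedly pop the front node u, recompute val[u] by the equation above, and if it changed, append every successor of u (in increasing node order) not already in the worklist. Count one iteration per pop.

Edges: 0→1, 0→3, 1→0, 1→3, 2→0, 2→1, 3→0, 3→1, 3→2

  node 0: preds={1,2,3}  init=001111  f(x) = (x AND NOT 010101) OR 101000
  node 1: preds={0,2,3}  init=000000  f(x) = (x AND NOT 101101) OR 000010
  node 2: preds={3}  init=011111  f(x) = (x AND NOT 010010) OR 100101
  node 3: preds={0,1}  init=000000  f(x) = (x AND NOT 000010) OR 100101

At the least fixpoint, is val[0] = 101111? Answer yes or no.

yes

Iteration log — 7 steps:
  step 1. node 0  ⊔preds=011111  new=101111  old=001111  +wl: 
  step 2. node 1  ⊔preds=111111  new=010010  old=000000  +wl: 0
  step 3. node 2  ⊔preds=000000  new=111111  old=011111  +wl: 1
  step 4. node 3  ⊔preds=111111  new=111101  old=000000  +wl: 2
  step 5. node 0  ⊔preds=111111  new=101111  stable
  step 6. node 1  ⊔preds=111111  new=010010  stable
  step 7. node 2  ⊔preds=111101  new=111111  stable

Least fixpoint reached:
  node 0: 101111
  node 1: 010010
  node 2: 111111
  node 3: 111101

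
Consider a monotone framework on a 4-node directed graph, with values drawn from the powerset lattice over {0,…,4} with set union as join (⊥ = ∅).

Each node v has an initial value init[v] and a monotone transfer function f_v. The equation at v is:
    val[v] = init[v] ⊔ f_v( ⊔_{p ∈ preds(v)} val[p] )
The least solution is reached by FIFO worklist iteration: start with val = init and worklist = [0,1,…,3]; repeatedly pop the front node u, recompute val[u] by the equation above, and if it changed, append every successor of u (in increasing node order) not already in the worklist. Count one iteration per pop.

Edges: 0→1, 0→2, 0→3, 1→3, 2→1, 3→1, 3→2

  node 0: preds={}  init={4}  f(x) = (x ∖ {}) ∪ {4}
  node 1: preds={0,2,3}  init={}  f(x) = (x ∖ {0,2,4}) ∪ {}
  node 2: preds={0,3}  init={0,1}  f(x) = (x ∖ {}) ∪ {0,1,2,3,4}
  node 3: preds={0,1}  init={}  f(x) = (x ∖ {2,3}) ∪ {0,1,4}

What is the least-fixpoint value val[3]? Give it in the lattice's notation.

{0,1,4}

Worklist (7 pops):
  #1 pop 0: in={} → {4} (no change)
  #2 pop 1: in={0,1,4} → {1} (was {}); enqueue []
  #3 pop 2: in={4} → {0,1,2,3,4} (was {0,1}); enqueue [1]
  #4 pop 3: in={1,4} → {0,1,4} (was {}); enqueue [2]
  #5 pop 1: in={0,1,2,3,4} → {1,3} (was {1}); enqueue [3]
  #6 pop 2: in={0,1,4} → {0,1,2,3,4} (no change)
  #7 pop 3: in={1,3,4} → {0,1,4} (no change)

Fixpoint:
  val[0] = {4}
  val[1] = {1,3}
  val[2] = {0,1,2,3,4}
  val[3] = {0,1,4}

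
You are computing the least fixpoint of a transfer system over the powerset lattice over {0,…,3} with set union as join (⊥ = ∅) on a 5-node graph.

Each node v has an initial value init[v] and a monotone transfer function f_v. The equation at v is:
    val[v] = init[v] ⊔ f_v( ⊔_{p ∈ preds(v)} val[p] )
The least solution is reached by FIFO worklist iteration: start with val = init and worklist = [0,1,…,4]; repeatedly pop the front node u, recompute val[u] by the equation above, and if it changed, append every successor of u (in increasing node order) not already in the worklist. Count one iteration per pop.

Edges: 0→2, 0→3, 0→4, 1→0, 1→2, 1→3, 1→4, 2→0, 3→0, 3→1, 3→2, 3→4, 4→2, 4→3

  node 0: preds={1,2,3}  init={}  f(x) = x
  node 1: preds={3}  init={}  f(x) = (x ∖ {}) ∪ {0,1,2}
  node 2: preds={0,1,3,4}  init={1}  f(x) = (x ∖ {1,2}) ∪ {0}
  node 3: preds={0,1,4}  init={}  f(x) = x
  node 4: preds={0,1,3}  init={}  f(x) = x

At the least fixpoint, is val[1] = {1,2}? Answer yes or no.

Iteration log — 10 steps:
  step 1. node 0  ⊔preds={1}  new={1}  old={}  +wl: 
  step 2. node 1  ⊔preds={}  new={0,1,2}  old={}  +wl: 0
  step 3. node 2  ⊔preds={0,1,2}  new={0,1}  old={1}  +wl: 
  step 4. node 3  ⊔preds={0,1,2}  new={0,1,2}  old={}  +wl: 1,2
  step 5. node 4  ⊔preds={0,1,2}  new={0,1,2}  old={}  +wl: 3
  step 6. node 0  ⊔preds={0,1,2}  new={0,1,2}  old={1}  +wl: 4
  step 7. node 1  ⊔preds={0,1,2}  new={0,1,2}  stable
  step 8. node 2  ⊔preds={0,1,2}  new={0,1}  stable
  step 9. node 3  ⊔preds={0,1,2}  new={0,1,2}  stable
  step 10. node 4  ⊔preds={0,1,2}  new={0,1,2}  stable

Least fixpoint reached:
  node 0: {0,1,2}
  node 1: {0,1,2}
  node 2: {0,1}
  node 3: {0,1,2}
  node 4: {0,1,2}

no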